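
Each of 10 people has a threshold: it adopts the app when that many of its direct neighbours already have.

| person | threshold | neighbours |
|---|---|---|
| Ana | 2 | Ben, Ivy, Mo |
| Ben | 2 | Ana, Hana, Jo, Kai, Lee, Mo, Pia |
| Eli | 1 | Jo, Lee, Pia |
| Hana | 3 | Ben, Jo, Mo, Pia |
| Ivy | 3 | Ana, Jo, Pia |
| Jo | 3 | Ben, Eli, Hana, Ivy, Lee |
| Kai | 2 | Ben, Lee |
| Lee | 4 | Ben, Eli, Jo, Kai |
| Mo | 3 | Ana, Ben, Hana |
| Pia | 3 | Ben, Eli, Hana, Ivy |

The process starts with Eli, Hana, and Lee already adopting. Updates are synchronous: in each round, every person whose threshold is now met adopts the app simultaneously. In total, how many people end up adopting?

Round 1 — Eli, Hana, Lee adopt the app (initial).
Round 2 — checking thresholds:
  Ben: 2 of 7 neighbours ≥ 2, adopts the app.
  Jo: 3 of 5 neighbours ≥ 3, adopts the app.
  Kai: 1 of 2 neighbours < 2, holds.
  Mo: 1 of 3 neighbours < 3, holds.
  Pia: 2 of 4 neighbours < 3, holds.
Round 3 — checking thresholds:
  Ana: 1 of 3 neighbours < 2, holds.
  Ivy: 1 of 3 neighbours < 3, holds.
  Kai: 2 of 2 neighbours ≥ 2, adopts the app.
  Mo: 2 of 3 neighbours < 3, holds.
  Pia: 3 of 4 neighbours ≥ 3, adopts the app.
Round 4 — no new adoptions; cascade stops.

7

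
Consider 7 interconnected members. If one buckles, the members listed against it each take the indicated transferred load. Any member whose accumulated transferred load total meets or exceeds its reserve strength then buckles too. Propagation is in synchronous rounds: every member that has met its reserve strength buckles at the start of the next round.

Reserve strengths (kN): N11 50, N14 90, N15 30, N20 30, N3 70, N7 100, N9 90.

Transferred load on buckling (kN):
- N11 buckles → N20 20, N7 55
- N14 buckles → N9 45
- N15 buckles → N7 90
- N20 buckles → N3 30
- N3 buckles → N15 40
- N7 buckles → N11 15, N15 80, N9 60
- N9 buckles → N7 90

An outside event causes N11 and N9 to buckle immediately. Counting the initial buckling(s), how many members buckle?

Round 1 — N11, N9 buckle (initial).
  N20: +20 → 20 < 30
  N7: +55+90 → 145 ≥ 100
Round 2 — N7 buckles.
  N15: +80 → 80 ≥ 30
Round 3 — N15 buckles.
No further bucklings.

4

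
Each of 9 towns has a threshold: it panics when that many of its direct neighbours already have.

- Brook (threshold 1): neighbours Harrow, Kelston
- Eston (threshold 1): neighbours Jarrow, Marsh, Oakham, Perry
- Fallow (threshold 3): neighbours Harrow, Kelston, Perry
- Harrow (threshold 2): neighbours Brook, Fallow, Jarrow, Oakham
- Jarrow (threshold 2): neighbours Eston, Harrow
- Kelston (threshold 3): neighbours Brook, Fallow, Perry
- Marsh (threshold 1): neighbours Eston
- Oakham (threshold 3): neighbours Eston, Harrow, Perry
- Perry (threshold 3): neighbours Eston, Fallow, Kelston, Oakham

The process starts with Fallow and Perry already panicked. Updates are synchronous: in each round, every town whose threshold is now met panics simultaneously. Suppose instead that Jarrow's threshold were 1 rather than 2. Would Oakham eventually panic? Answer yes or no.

With Jarrow's threshold at 1:
Round 1 — Fallow, Perry panic (initial).
Round 2 — checking thresholds:
  Eston: 1 of 4 neighbours ≥ 1, panics.
  Harrow: 1 of 4 neighbours < 2, not yet.
  Kelston: 2 of 3 neighbours < 3, not yet.
  Oakham: 1 of 3 neighbours < 3, not yet.
Round 3 — checking thresholds:
  Harrow: 1 of 4 neighbours < 2, not yet.
  Jarrow: 1 of 2 neighbours ≥ 1, panics.
  Kelston: 2 of 3 neighbours < 3, not yet.
  Marsh: 1 of 1 neighbours ≥ 1, panics.
  Oakham: 2 of 3 neighbours < 3, not yet.
Round 4 — checking thresholds:
  Harrow: 2 of 4 neighbours ≥ 2, panics.
  Kelston: 2 of 3 neighbours < 3, not yet.
  Oakham: 2 of 3 neighbours < 3, not yet.
Round 5 — checking thresholds:
  Brook: 1 of 2 neighbours ≥ 1, panics.
  Kelston: 2 of 3 neighbours < 3, not yet.
  Oakham: 3 of 3 neighbours ≥ 3, panics.
Round 6 — checking thresholds:
  Kelston: 3 of 3 neighbours ≥ 3, panics.
Round 7 — no new panics; cascade stops.

yes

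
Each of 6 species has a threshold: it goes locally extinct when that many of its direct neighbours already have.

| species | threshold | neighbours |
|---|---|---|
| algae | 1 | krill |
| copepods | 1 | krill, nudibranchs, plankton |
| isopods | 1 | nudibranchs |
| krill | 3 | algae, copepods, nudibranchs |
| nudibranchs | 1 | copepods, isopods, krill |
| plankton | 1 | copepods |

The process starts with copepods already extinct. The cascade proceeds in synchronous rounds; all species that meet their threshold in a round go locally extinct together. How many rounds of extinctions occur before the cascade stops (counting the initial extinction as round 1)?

3

Round 1 — copepods goes locally extinct (initial).
Round 2 — checking thresholds:
  krill: 1 of 3 neighbours < 3, not yet.
  nudibranchs: 1 of 3 neighbours ≥ 1, goes locally extinct.
  plankton: 1 of 1 neighbours ≥ 1, goes locally extinct.
Round 3 — checking thresholds:
  isopods: 1 of 1 neighbours ≥ 1, goes locally extinct.
  krill: 2 of 3 neighbours < 3, not yet.
Round 4 — no new extinctions; cascade stops.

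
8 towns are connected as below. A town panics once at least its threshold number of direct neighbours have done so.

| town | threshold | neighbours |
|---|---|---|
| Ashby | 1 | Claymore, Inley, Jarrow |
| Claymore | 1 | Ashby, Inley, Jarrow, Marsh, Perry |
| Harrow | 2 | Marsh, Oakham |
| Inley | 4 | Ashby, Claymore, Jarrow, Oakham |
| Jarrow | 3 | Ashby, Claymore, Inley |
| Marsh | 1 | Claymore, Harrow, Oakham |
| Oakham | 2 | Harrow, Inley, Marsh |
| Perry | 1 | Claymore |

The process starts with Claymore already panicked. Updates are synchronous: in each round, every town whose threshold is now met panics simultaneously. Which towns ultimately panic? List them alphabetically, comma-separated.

Ashby, Claymore, Marsh, Perry

Round 1 — Claymore panics (initial).
Round 2 — checking thresholds:
  Ashby: 1 of 3 neighbours ≥ 1, panics.
  Inley: 1 of 4 neighbours < 4, not yet.
  Jarrow: 1 of 3 neighbours < 3, not yet.
  Marsh: 1 of 3 neighbours ≥ 1, panics.
  Perry: 1 of 1 neighbours ≥ 1, panics.
Round 3 — no new panics; cascade stops.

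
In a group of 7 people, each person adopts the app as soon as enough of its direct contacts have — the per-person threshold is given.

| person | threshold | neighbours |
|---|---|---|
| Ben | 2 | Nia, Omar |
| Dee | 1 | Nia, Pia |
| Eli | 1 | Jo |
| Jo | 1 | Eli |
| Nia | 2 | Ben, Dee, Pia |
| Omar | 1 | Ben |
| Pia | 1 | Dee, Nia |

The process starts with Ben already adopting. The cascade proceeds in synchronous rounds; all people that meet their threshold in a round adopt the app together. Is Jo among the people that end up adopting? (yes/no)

no

Round 1 — Ben adopts the app (initial).
Round 2 — checking thresholds:
  Nia: 1 of 3 neighbours < 2, below threshold.
  Omar: 1 of 1 neighbours ≥ 1, adopts the app.
Round 3 — no new adoptions; cascade stops.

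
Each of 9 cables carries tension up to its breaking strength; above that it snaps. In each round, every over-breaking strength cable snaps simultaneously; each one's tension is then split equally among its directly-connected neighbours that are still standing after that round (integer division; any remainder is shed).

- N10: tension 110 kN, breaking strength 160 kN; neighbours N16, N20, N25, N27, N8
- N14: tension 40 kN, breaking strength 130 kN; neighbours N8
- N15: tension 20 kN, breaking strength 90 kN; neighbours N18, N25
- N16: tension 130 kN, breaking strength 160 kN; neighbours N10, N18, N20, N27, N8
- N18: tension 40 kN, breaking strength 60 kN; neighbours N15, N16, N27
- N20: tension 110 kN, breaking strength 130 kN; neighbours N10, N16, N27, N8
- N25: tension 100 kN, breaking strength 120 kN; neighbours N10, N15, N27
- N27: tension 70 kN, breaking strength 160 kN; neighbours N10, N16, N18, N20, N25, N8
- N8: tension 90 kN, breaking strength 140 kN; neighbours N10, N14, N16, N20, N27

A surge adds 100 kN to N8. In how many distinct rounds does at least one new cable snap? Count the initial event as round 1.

4

Round 1 — N8 at 190 > 140. N8 snaps.
  N8 sheds 190 kN to N10, N14, N16, N20, N27: 38 each.
    N10: 110+38 = 148 ≤ 160
    N14: 40+38 = 78 ≤ 130
    N16: 130+38 = 168 > 160
    N20: 110+38 = 148 > 130
    N27: 70+38 = 108 ≤ 160
Round 2 — N16, N20 snap.
  N16 sheds 168 kN to N10, N18, N27: 56 each.
    N10: 148+56 = 204 > 160
    N18: 40+56 = 96 > 60
    N27: 108+56 = 164 > 160
  N20 sheds 148 kN to N10, N27: 74 each.
    N10: 204+74 = 278 > 160
    N27: 164+74 = 238 > 160
Round 3 — N10, N18, N27 snap.
  N10 sheds 278 kN to N25: 278 each.
    N25: 100+278 = 378 > 120
  N18 sheds 96 kN to N15: 96 each.
    N15: 20+96 = 116 > 90
  N27 sheds 238 kN to N25: 238 each.
    N25: 378+238 = 616 > 120
Round 4 — N15, N25 snap.
  N15 sheds 116 kN: no online neighbours, lost.
  N25 sheds 616 kN: no online neighbours, lost.
No further breaks.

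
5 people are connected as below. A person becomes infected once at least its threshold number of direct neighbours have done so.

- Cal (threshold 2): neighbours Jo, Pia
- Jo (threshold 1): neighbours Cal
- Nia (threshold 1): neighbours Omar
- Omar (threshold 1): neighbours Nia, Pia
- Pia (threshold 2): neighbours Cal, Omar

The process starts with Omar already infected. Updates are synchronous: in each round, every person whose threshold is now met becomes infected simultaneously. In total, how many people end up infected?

Round 1 — Omar becomes infected (initial).
Round 2 — checking thresholds:
  Nia: 1 of 1 neighbours ≥ 1, becomes infected.
  Pia: 1 of 2 neighbours < 2, not yet.
Round 3 — no new infections; cascade stops.

2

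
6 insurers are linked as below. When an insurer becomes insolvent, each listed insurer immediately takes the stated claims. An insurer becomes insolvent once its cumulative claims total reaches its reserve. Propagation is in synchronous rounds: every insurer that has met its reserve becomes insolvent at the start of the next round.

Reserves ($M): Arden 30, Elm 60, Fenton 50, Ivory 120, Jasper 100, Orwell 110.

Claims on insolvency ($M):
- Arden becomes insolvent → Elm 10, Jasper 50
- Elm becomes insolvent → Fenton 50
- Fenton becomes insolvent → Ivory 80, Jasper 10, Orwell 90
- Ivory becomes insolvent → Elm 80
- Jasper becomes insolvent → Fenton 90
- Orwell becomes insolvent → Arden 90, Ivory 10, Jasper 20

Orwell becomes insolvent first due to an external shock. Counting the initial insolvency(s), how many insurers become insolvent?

2

Round 1 — Orwell becomes insolvent (initial).
  Arden: +90 → 90 ≥ 30
  Ivory: +10 → 10 < 120
  Jasper: +20 → 20 < 100
Round 2 — Arden becomes insolvent.
  Elm: +10 → 10 < 60
  Jasper: +50 → 70 < 100
No further insolvencies.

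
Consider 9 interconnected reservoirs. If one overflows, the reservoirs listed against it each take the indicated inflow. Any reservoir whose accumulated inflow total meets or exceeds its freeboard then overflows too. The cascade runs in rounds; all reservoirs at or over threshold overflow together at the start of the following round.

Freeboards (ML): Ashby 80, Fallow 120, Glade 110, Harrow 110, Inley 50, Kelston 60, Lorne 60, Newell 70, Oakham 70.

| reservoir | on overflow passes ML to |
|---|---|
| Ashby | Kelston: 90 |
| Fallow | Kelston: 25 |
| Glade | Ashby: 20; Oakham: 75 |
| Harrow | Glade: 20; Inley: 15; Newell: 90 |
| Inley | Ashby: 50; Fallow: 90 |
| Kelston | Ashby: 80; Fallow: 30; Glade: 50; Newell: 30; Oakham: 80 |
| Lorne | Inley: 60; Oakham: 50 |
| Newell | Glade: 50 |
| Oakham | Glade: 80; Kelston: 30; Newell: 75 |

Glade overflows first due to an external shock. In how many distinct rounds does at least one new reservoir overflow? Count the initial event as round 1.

3

Round 1 — Glade overflows (initial).
  Ashby: +20 → 20 < 80
  Oakham: +75 → 75 ≥ 70
Round 2 — Oakham overflows.
  Kelston: +30 → 30 < 60
  Newell: +75 → 75 ≥ 70
Round 3 — Newell overflows.
No further overflows.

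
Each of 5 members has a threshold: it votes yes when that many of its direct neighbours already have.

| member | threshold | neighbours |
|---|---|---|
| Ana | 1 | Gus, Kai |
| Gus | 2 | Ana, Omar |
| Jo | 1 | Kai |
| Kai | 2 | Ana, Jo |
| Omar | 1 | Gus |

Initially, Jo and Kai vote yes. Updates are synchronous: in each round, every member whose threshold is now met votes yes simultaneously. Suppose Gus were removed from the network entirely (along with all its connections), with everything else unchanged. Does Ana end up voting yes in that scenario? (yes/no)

yes

With Gus removed:
Round 1 — Jo, Kai vote yes (initial).
Round 2 — checking thresholds:
  Ana: 1 of 1 neighbours ≥ 1, votes yes.
Round 3 — no new yes votes; cascade stops.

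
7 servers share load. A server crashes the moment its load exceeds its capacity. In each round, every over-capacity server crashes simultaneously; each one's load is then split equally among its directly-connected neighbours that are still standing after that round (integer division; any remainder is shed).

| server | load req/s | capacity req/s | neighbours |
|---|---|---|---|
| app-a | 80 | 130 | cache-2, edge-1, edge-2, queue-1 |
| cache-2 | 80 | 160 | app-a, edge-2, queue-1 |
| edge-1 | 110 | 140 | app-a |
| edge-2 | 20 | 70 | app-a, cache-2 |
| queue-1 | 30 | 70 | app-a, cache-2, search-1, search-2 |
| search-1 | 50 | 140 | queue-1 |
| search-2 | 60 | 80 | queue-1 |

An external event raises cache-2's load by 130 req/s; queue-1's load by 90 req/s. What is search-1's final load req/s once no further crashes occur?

Round 1 — cache-2 at 210 > 160; queue-1 at 120 > 70. cache-2, queue-1 crash.
  cache-2 sheds 210 req/s to app-a, edge-2: 105 each.
    app-a: 80+105 = 185 > 130
    edge-2: 20+105 = 125 > 70
  queue-1 sheds 120 req/s to app-a, search-1, search-2: 40 each.
    app-a: 185+40 = 225 > 130
    search-1: 50+40 = 90 ≤ 140
    search-2: 60+40 = 100 > 80
Round 2 — app-a, edge-2, search-2 crash.
  app-a sheds 225 req/s to edge-1: 225 each.
    edge-1: 110+225 = 335 > 140
  edge-2 sheds 125 req/s: no online neighbours, lost.
  search-2 sheds 100 req/s: no online neighbours, lost.
Round 3 — edge-1 crashes.
  edge-1 sheds 335 req/s: no online neighbours, lost.
No further crashes.

90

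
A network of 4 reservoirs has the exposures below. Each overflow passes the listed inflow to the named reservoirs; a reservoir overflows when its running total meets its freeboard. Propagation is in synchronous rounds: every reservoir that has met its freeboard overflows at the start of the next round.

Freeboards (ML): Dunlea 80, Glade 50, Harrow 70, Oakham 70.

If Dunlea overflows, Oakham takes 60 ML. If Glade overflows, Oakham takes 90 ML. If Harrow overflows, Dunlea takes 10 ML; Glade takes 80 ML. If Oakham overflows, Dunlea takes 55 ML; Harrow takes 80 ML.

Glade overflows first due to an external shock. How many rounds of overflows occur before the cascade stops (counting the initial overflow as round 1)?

3

Round 1 — Glade overflows (initial).
  Oakham: +90 → 90 ≥ 70
Round 2 — Oakham overflows.
  Dunlea: +55 → 55 < 80
  Harrow: +80 → 80 ≥ 70
Round 3 — Harrow overflows.
  Dunlea: +10 → 65 < 80
No further overflows.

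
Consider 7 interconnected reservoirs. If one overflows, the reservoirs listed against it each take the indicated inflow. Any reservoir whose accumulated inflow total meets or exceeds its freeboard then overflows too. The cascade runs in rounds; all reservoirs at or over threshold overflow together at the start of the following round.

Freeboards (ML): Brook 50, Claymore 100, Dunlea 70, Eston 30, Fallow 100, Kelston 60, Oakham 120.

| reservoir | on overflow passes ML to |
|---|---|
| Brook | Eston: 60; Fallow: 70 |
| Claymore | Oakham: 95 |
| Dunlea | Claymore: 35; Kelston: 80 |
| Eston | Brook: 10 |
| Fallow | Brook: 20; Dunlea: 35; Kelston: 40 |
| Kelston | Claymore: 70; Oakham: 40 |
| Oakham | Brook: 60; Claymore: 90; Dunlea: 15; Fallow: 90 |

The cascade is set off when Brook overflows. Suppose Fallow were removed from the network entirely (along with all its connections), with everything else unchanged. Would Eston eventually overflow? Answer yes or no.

With Fallow removed:
Round 1 — Brook overflows (initial).
  Eston: +60 → 60 ≥ 30
Round 2 — Eston overflows.
No further overflows.

yes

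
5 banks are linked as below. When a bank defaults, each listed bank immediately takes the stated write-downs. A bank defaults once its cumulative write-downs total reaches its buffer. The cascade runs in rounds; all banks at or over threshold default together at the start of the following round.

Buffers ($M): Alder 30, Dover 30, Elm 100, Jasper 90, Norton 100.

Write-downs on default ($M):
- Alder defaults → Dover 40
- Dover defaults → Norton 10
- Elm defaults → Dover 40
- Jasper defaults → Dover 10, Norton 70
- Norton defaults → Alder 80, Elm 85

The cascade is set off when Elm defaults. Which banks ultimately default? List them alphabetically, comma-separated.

Round 1 — Elm defaults (initial).
  Dover: +40 → 40 ≥ 30
Round 2 — Dover defaults.
  Norton: +10 → 10 < 100
No further defaults.

Dover, Elm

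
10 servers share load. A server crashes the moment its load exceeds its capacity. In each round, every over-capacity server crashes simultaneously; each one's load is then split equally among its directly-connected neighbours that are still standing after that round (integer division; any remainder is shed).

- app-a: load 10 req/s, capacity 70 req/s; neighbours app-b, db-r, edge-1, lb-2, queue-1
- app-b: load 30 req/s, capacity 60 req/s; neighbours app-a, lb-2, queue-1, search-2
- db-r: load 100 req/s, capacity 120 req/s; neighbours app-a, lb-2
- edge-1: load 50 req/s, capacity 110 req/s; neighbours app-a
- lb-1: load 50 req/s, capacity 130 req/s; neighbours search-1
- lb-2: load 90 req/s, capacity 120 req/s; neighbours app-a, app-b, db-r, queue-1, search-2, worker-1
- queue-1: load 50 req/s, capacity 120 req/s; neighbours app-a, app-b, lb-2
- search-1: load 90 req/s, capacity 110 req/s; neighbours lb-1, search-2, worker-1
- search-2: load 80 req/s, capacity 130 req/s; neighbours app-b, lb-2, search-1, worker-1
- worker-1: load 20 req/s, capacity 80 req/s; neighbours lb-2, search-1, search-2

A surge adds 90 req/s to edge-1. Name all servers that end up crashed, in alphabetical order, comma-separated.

app-a, app-b, db-r, edge-1, lb-1, lb-2, queue-1, search-1, search-2, worker-1

Round 1 — edge-1 at 140 > 110. edge-1 crashes.
  edge-1 sheds 140 req/s to app-a: 140 each.
    app-a: 10+140 = 150 > 70
Round 2 — app-a crashes.
  app-a sheds 150 req/s to app-b, db-r, lb-2, queue-1: 37 each (2 lost).
    app-b: 30+37 = 67 > 60
    db-r: 100+37 = 137 > 120
    lb-2: 90+37 = 127 > 120
    queue-1: 50+37 = 87 ≤ 120
Round 3 — app-b, db-r, lb-2 crash.
  app-b sheds 67 req/s to queue-1, search-2: 33 each (1 lost).
    queue-1: 87+33 = 120 ≤ 120
    search-2: 80+33 = 113 ≤ 130
  db-r sheds 137 req/s: no online neighbours, lost.
  lb-2 sheds 127 req/s to queue-1, search-2, worker-1: 42 each (1 lost).
    queue-1: 120+42 = 162 > 120
    search-2: 113+42 = 155 > 130
    worker-1: 20+42 = 62 ≤ 80
Round 4 — queue-1, search-2 crash.
  queue-1 sheds 162 req/s: no online neighbours, lost.
  search-2 sheds 155 req/s to search-1, worker-1: 77 each (1 lost).
    search-1: 90+77 = 167 > 110
    worker-1: 62+77 = 139 > 80
Round 5 — search-1, worker-1 crash.
  search-1 sheds 167 req/s to lb-1: 167 each.
    lb-1: 50+167 = 217 > 130
  worker-1 sheds 139 req/s: no online neighbours, lost.
Round 6 — lb-1 crashes.
  lb-1 sheds 217 req/s: no online neighbours, lost.
No further crashes.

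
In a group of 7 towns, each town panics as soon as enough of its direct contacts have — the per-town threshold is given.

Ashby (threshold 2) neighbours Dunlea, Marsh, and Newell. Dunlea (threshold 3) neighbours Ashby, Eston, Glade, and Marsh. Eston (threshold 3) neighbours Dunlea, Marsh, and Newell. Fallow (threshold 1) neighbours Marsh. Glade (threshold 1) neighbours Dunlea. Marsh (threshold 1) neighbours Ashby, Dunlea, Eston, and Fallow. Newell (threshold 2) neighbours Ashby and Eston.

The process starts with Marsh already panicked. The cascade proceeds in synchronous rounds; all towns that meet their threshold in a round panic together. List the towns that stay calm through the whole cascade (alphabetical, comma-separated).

Round 1 — Marsh panics (initial).
Round 2 — checking thresholds:
  Ashby: 1 of 3 neighbours < 2, below threshold.
  Dunlea: 1 of 4 neighbours < 3, below threshold.
  Eston: 1 of 3 neighbours < 3, below threshold.
  Fallow: 1 of 1 neighbours ≥ 1, panics.
Round 3 — no new panics; cascade stops.

Ashby, Dunlea, Eston, Glade, Newell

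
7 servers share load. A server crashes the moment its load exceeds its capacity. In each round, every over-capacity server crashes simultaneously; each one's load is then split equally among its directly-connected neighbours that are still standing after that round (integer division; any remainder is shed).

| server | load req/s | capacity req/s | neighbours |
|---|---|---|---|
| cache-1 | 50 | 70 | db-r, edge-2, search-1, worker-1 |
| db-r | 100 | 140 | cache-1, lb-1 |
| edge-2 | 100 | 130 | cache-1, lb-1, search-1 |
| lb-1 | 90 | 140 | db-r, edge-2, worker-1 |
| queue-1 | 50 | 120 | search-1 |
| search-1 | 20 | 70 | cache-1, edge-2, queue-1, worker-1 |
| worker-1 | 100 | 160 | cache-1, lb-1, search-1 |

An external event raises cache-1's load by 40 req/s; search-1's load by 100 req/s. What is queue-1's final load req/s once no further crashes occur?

90

Round 1 — cache-1 at 90 > 70; search-1 at 120 > 70. cache-1, search-1 crash.
  cache-1 sheds 90 req/s to db-r, edge-2, worker-1: 30 each.
    db-r: 100+30 = 130 ≤ 140
    edge-2: 100+30 = 130 ≤ 130
    worker-1: 100+30 = 130 ≤ 160
  search-1 sheds 120 req/s to edge-2, queue-1, worker-1: 40 each.
    edge-2: 130+40 = 170 > 130
    queue-1: 50+40 = 90 ≤ 120
    worker-1: 130+40 = 170 > 160
Round 2 — edge-2, worker-1 crash.
  edge-2 sheds 170 req/s to lb-1: 170 each.
    lb-1: 90+170 = 260 > 140
  worker-1 sheds 170 req/s to lb-1: 170 each.
    lb-1: 260+170 = 430 > 140
Round 3 — lb-1 crashes.
  lb-1 sheds 430 req/s to db-r: 430 each.
    db-r: 130+430 = 560 > 140
Round 4 — db-r crashes.
  db-r sheds 560 req/s: no online neighbours, lost.
No further crashes.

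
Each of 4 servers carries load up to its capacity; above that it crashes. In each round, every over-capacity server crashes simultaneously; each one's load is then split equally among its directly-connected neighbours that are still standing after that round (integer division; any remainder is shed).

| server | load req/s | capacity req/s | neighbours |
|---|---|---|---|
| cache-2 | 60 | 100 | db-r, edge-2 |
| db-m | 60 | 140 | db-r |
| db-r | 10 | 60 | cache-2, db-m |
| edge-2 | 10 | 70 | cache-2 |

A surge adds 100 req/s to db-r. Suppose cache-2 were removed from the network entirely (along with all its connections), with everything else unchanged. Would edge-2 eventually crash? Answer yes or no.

With cache-2 removed:
Round 1 — db-r at 110 > 60. db-r crashes.
  db-r sheds 110 req/s to db-m: 110 each.
    db-m: 60+110 = 170 > 140
Round 2 — db-m crashes.
  db-m sheds 170 req/s: no online neighbours, lost.
No further crashes.

no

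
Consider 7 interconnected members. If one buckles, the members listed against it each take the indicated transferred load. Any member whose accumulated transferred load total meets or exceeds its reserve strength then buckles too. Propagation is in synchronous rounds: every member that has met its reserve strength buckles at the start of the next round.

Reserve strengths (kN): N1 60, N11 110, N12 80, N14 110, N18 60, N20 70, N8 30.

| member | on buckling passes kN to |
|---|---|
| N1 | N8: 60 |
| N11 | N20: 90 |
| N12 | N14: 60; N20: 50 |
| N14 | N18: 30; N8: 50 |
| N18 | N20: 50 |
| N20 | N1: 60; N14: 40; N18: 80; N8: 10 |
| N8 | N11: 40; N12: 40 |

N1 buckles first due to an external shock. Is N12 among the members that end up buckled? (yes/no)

Round 1 — N1 buckles (initial).
  N8: +60 → 60 ≥ 30
Round 2 — N8 buckles.
  N11: +40 → 40 < 110
  N12: +40 → 40 < 80
No further bucklings.

no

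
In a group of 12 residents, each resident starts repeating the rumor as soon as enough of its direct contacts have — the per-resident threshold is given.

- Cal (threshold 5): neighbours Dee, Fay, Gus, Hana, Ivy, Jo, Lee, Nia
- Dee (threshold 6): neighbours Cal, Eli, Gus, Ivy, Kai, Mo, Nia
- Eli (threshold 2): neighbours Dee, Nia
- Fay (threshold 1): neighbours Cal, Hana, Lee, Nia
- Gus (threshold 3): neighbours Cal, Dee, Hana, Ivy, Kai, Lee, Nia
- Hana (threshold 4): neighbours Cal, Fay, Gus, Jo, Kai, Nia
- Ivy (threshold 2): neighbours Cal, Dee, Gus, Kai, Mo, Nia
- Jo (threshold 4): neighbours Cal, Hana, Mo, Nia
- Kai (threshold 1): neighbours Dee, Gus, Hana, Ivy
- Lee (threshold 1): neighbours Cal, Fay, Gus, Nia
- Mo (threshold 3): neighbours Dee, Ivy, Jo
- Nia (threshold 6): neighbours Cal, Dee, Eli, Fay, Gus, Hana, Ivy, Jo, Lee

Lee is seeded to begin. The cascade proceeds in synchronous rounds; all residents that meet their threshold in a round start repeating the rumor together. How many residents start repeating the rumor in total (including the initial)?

Round 1 — Lee starts repeating the rumor (initial).
Round 2 — checking thresholds:
  Cal: 1 of 8 neighbours < 5, holds.
  Fay: 1 of 4 neighbours ≥ 1, starts repeating the rumor.
  Gus: 1 of 7 neighbours < 3, holds.
  Nia: 1 of 9 neighbours < 6, holds.
Round 3 — no new spreads; cascade stops.

2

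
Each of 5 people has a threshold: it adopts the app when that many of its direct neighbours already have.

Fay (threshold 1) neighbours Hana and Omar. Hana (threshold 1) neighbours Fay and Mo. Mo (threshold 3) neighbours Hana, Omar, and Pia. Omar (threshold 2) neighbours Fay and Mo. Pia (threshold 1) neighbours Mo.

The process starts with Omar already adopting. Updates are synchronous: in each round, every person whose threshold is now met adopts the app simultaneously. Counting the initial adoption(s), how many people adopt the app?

3

Round 1 — Omar adopts the app (initial).
Round 2 — checking thresholds:
  Fay: 1 of 2 neighbours ≥ 1, adopts the app.
  Mo: 1 of 3 neighbours < 3, below threshold.
Round 3 — checking thresholds:
  Hana: 1 of 2 neighbours ≥ 1, adopts the app.
  Mo: 1 of 3 neighbours < 3, below threshold.
Round 4 — no new adoptions; cascade stops.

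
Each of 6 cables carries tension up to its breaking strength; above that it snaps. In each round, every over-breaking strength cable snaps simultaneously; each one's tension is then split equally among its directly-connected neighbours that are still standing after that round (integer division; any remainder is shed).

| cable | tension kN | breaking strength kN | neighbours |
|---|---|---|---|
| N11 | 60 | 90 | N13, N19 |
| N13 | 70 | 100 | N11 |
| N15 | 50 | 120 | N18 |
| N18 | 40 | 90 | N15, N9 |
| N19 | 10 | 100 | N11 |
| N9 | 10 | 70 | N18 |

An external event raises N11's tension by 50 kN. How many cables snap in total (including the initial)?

Round 1 — N11 at 110 > 90. N11 snaps.
  N11 sheds 110 kN to N13, N19: 55 each.
    N13: 70+55 = 125 > 100
    N19: 10+55 = 65 ≤ 100
Round 2 — N13 snaps.
  N13 sheds 125 kN: no online neighbours, lost.
No further breaks.

2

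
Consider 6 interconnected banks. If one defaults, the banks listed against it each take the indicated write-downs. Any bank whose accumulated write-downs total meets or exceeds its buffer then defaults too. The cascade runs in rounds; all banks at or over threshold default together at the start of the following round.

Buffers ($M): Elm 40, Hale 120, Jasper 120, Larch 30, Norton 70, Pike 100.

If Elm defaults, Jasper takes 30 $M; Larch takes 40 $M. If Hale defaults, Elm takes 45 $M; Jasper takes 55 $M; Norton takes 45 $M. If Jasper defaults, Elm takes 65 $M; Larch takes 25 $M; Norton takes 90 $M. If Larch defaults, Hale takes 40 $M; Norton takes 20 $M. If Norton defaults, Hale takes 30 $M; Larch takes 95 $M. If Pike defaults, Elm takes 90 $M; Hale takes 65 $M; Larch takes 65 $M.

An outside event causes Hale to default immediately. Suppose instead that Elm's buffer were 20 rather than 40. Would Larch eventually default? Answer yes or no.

With Elm's buffer at 20:
Round 1 — Hale defaults (initial).
  Elm: +45 → 45 ≥ 20
  Jasper: +55 → 55 < 120
  Norton: +45 → 45 < 70
Round 2 — Elm defaults.
  Jasper: +30 → 85 < 120
  Larch: +40 → 40 ≥ 30
Round 3 — Larch defaults.
  Norton: +20 → 65 < 70
No further defaults.

yes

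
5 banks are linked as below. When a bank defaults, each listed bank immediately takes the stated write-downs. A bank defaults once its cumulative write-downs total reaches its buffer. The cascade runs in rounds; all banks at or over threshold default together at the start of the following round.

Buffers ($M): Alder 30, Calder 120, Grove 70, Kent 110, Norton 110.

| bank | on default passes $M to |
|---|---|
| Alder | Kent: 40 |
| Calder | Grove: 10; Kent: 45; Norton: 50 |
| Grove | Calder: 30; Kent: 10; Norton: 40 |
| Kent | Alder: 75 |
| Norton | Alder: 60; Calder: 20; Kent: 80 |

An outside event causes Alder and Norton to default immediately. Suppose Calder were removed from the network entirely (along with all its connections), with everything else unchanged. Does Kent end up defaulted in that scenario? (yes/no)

yes

With Calder removed:
Round 1 — Alder, Norton default (initial).
  Kent: +40+80 → 120 ≥ 110
Round 2 — Kent defaults.
No further defaults.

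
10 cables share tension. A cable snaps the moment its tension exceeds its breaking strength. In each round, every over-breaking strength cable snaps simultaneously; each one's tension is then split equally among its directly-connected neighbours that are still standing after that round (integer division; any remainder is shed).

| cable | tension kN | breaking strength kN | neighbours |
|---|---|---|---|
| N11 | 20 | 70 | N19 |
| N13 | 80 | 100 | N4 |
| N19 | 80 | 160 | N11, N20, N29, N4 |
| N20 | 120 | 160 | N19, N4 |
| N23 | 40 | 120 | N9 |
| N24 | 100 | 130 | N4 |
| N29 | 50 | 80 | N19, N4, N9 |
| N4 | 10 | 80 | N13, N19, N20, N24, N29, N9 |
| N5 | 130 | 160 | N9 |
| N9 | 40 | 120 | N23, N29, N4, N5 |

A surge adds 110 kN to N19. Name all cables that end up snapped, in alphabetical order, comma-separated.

N13, N19, N20, N23, N24, N29, N4, N5, N9

Round 1 — N19 at 190 > 160. N19 snaps.
  N19 sheds 190 kN to N11, N20, N29, N4: 47 each (2 lost).
    N11: 20+47 = 67 ≤ 70
    N20: 120+47 = 167 > 160
    N29: 50+47 = 97 > 80
    N4: 10+47 = 57 ≤ 80
Round 2 — N20, N29 snap.
  N20 sheds 167 kN to N4: 167 each.
    N4: 57+167 = 224 > 80
  N29 sheds 97 kN to N4, N9: 48 each (1 lost).
    N4: 224+48 = 272 > 80
    N9: 40+48 = 88 ≤ 120
Round 3 — N4 snaps.
  N4 sheds 272 kN to N13, N24, N9: 90 each (2 lost).
    N13: 80+90 = 170 > 100
    N24: 100+90 = 190 > 130
    N9: 88+90 = 178 > 120
Round 4 — N13, N24, N9 snap.
  N13 sheds 170 kN: no online neighbours, lost.
  N24 sheds 190 kN: no online neighbours, lost.
  N9 sheds 178 kN to N23, N5: 89 each.
    N23: 40+89 = 129 > 120
    N5: 130+89 = 219 > 160
Round 5 — N23, N5 snap.
  N23 sheds 129 kN: no online neighbours, lost.
  N5 sheds 219 kN: no online neighbours, lost.
No further breaks.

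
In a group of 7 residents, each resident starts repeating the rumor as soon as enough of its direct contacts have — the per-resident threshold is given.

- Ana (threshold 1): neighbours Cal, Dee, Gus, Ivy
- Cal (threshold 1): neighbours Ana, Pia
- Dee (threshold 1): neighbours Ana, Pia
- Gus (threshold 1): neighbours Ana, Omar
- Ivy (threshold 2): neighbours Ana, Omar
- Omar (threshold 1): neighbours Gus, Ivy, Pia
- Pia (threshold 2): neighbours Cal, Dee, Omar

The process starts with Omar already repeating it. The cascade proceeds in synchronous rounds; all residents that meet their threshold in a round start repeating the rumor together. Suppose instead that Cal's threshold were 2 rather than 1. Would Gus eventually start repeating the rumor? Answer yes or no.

With Cal's threshold at 2:
Round 1 — Omar starts repeating the rumor (initial).
Round 2 — checking thresholds:
  Gus: 1 of 2 neighbours ≥ 1, starts repeating the rumor.
  Ivy: 1 of 2 neighbours < 2, holds.
  Pia: 1 of 3 neighbours < 2, holds.
Round 3 — checking thresholds:
  Ana: 1 of 4 neighbours ≥ 1, starts repeating the rumor.
  Ivy: 1 of 2 neighbours < 2, holds.
  Pia: 1 of 3 neighbours < 2, holds.
Round 4 — checking thresholds:
  Cal: 1 of 2 neighbours < 2, holds.
  Dee: 1 of 2 neighbours ≥ 1, starts repeating the rumor.
  Ivy: 2 of 2 neighbours ≥ 2, starts repeating the rumor.
  Pia: 1 of 3 neighbours < 2, holds.
Round 5 — checking thresholds:
  Cal: 1 of 2 neighbours < 2, holds.
  Pia: 2 of 3 neighbours ≥ 2, starts repeating the rumor.
Round 6 — checking thresholds:
  Cal: 2 of 2 neighbours ≥ 2, starts repeating the rumor.
Round 7 — no new spreads; cascade stops.

yes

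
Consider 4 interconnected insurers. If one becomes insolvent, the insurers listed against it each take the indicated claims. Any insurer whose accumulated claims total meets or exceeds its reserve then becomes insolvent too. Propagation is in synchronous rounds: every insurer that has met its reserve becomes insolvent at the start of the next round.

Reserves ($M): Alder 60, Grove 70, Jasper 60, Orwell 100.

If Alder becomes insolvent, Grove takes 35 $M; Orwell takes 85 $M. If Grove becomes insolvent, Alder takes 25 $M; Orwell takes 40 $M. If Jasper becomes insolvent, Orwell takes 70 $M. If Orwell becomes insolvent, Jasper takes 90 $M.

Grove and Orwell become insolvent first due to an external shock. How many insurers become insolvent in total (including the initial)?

Round 1 — Grove, Orwell become insolvent (initial).
  Alder: +25 → 25 < 60
  Jasper: +90 → 90 ≥ 60
Round 2 — Jasper becomes insolvent.
No further insolvencies.

3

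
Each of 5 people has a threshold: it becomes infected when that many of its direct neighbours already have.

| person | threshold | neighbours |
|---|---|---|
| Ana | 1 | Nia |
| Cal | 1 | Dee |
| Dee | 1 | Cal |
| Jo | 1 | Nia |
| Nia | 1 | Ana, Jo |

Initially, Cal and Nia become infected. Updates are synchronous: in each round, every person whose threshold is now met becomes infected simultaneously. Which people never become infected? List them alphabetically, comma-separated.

none

Round 1 — Cal, Nia become infected (initial).
Round 2 — checking thresholds:
  Ana: 1 of 1 neighbours ≥ 1, becomes infected.
  Dee: 1 of 1 neighbours ≥ 1, becomes infected.
  Jo: 1 of 1 neighbours ≥ 1, becomes infected.
Round 3 — no new infections; cascade stops.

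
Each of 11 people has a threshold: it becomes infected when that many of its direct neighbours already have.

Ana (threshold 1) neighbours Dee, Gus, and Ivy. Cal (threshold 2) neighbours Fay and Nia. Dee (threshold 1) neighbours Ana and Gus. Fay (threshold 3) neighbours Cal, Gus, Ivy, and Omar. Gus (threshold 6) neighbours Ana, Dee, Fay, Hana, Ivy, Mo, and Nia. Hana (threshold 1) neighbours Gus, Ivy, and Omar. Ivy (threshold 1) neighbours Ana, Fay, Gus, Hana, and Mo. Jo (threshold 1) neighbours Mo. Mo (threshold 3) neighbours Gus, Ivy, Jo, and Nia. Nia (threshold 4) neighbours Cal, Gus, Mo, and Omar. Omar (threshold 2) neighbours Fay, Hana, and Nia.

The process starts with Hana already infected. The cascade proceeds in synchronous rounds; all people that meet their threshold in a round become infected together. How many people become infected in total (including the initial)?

Round 1 — Hana becomes infected (initial).
Round 2 — checking thresholds:
  Gus: 1 of 7 neighbours < 6, not yet.
  Ivy: 1 of 5 neighbours ≥ 1, becomes infected.
  Omar: 1 of 3 neighbours < 2, not yet.
Round 3 — checking thresholds:
  Ana: 1 of 3 neighbours ≥ 1, becomes infected.
  Fay: 1 of 4 neighbours < 3, not yet.
  Gus: 2 of 7 neighbours < 6, not yet.
  Mo: 1 of 4 neighbours < 3, not yet.
  Omar: 1 of 3 neighbours < 2, not yet.
Round 4 — checking thresholds:
  Dee: 1 of 2 neighbours ≥ 1, becomes infected.
  Fay: 1 of 4 neighbours < 3, not yet.
  Gus: 3 of 7 neighbours < 6, not yet.
  Mo: 1 of 4 neighbours < 3, not yet.
  Omar: 1 of 3 neighbours < 2, not yet.
Round 5 — no new infections; cascade stops.

4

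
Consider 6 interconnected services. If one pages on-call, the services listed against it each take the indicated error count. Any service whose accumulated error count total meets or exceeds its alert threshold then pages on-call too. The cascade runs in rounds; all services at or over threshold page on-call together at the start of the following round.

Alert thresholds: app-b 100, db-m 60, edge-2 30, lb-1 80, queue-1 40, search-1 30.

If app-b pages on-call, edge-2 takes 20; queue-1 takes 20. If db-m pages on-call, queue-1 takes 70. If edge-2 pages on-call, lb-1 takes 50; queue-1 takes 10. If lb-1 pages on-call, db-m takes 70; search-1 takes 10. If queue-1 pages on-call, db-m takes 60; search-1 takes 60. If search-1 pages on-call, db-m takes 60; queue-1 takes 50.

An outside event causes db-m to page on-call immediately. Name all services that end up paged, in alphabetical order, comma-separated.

Round 1 — db-m pages on-call (initial).
  queue-1: +70 → 70 ≥ 40
Round 2 — queue-1 pages on-call.
  search-1: +60 → 60 ≥ 30
Round 3 — search-1 pages on-call.
No further pages.

db-m, queue-1, search-1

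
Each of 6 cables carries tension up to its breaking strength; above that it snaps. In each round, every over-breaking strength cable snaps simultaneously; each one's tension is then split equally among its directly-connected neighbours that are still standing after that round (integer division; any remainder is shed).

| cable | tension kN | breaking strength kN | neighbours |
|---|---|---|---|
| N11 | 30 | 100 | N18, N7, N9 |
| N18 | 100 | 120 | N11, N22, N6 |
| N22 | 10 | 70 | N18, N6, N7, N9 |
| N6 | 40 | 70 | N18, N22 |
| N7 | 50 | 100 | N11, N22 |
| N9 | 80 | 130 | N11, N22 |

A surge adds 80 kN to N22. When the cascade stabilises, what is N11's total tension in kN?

Round 1 — N22 at 90 > 70. N22 snaps.
  N22 sheds 90 kN to N18, N6, N7, N9: 22 each (2 lost).
    N18: 100+22 = 122 > 120
    N6: 40+22 = 62 ≤ 70
    N7: 50+22 = 72 ≤ 100
    N9: 80+22 = 102 ≤ 130
Round 2 — N18 snaps.
  N18 sheds 122 kN to N11, N6: 61 each.
    N11: 30+61 = 91 ≤ 100
    N6: 62+61 = 123 > 70
Round 3 — N6 snaps.
  N6 sheds 123 kN: no online neighbours, lost.
No further breaks.

91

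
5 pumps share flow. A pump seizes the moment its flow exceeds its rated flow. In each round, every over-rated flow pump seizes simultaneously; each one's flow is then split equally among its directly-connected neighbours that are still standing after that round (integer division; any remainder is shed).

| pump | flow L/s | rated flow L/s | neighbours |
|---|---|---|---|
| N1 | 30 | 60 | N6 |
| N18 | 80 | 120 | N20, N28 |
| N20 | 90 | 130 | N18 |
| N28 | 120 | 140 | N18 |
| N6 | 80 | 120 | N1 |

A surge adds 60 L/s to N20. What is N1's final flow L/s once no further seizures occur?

30

Round 1 — N20 at 150 > 130. N20 seizes.
  N20 sheds 150 L/s to N18: 150 each.
    N18: 80+150 = 230 > 120
Round 2 — N18 seizes.
  N18 sheds 230 L/s to N28: 230 each.
    N28: 120+230 = 350 > 140
Round 3 — N28 seizes.
  N28 sheds 350 L/s: no online neighbours, lost.
No further seizures.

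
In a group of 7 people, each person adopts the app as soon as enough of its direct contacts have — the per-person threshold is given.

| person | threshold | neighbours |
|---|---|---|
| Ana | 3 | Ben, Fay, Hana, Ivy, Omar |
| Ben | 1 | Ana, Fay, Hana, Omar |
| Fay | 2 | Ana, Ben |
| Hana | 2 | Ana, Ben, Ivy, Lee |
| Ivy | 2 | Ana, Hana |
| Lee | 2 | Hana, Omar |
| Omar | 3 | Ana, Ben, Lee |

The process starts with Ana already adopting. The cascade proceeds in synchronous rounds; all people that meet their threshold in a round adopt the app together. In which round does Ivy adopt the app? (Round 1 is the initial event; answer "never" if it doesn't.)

Round 1 — Ana adopts the app (initial).
Round 2 — checking thresholds:
  Ben: 1 of 4 neighbours ≥ 1, adopts the app.
  Fay: 1 of 2 neighbours < 2, below threshold.
  Hana: 1 of 4 neighbours < 2, below threshold.
  Ivy: 1 of 2 neighbours < 2, below threshold.
  Omar: 1 of 3 neighbours < 3, below threshold.
Round 3 — checking thresholds:
  Fay: 2 of 2 neighbours ≥ 2, adopts the app.
  Hana: 2 of 4 neighbours ≥ 2, adopts the app.
  Ivy: 1 of 2 neighbours < 2, below threshold.
  Omar: 2 of 3 neighbours < 3, below threshold.
Round 4 — checking thresholds:
  Ivy: 2 of 2 neighbours ≥ 2, adopts the app.
  Lee: 1 of 2 neighbours < 2, below threshold.
  Omar: 2 of 3 neighbours < 3, below threshold.
Round 5 — no new adoptions; cascade stops.

4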